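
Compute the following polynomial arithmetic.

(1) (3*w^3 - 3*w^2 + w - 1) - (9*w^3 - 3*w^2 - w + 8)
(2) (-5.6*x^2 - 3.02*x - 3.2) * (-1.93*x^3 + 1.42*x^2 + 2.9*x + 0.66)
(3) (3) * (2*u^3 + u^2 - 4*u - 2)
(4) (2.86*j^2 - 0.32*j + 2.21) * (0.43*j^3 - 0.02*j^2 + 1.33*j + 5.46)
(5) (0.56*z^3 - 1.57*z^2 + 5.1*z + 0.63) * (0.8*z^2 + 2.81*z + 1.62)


(1) = -6*w^3 + 2*w - 9
(2) = 10.808*x^5 - 2.1234*x^4 - 14.3524*x^3 - 16.998*x^2 - 11.2732*x - 2.112
(3) = 6*u^3 + 3*u^2 - 12*u - 6
(4) = 1.2298*j^5 - 0.1948*j^4 + 4.7605*j^3 + 15.1458*j^2 + 1.1921*j + 12.0666
(5) = 0.448*z^5 + 0.3176*z^4 + 0.5755*z^3 + 12.2916*z^2 + 10.0323*z + 1.0206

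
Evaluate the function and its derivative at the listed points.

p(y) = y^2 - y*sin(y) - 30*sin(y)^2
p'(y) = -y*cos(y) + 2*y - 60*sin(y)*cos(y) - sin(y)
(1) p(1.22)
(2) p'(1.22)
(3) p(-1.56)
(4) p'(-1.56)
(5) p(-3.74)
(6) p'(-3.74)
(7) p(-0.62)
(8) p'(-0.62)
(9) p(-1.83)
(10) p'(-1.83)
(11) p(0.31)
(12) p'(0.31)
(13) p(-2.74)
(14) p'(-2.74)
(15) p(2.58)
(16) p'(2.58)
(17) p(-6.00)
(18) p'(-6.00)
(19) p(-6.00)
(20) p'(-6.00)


(1) = -26.11
(2) = -18.28
(3) = -29.12
(4) = -1.46
(5) = 6.57
(6) = 16.79
(7) = -10.10
(8) = 28.22
(9) = -26.45
(10) = -18.03
(11) = -2.79
(12) = -17.41
(13) = 1.85
(14) = -29.20
(15) = -3.23
(16) = 33.86
(17) = 35.33
(18) = -22.62
(19) = 35.33
(20) = -22.62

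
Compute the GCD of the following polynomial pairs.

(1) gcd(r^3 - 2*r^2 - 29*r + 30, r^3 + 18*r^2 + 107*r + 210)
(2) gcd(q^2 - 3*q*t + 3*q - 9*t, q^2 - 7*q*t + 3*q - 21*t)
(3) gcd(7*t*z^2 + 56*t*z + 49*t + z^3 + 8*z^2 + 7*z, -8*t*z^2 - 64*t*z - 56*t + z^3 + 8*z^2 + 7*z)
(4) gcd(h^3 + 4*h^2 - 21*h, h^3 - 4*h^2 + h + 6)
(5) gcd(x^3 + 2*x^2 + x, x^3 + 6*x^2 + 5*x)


(1) = r + 5
(2) = q + 3
(3) = gcd((7*t + z)*(z + 1)*(z + 7), (-8*t + z)*(z + 1)*(z + 7)) = z^2 + 8*z + 7
(4) = gcd(h*(h - 3)*(h + 7), (h - 3)*(h - 2)*(h + 1)) = h - 3
(5) = x^2 + x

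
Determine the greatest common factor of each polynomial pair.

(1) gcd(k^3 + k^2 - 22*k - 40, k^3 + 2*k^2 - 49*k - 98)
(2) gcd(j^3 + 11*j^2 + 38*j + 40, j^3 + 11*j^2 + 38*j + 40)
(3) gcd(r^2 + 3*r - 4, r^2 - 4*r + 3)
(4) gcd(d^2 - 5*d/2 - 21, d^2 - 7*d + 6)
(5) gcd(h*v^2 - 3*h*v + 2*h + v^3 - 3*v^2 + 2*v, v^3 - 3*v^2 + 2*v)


(1) = gcd((k - 5)*(k + 2)*(k + 4), (k - 7)*(k + 2)*(k + 7)) = k + 2
(2) = gcd((j + 2)*(j + 4)*(j + 5), (j + 2)*(j + 4)*(j + 5)) = j^3 + 11*j^2 + 38*j + 40
(3) = r - 1
(4) = gcd((d - 6)*(d + 7/2), (d - 6)*(d - 1)) = d - 6
(5) = gcd((h + v)*(v - 2)*(v - 1), v*(v - 2)*(v - 1)) = v^2 - 3*v + 2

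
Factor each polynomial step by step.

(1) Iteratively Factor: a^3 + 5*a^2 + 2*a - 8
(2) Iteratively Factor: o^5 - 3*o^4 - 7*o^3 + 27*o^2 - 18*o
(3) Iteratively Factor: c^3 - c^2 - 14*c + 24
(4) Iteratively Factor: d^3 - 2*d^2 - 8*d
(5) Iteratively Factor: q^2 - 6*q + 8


(1) = (a - 1)*(a^2 + 6*a + 8) = (a - 1)*(a + 4)*(a + 2)
(2) = (o + 3)*(o^4 - 6*o^3 + 11*o^2 - 6*o) = o*(o + 3)*(o^3 - 6*o^2 + 11*o - 6) = o*(o - 2)*(o + 3)*(o^2 - 4*o + 3) = o*(o - 2)*(o - 1)*(o + 3)*(o - 3)
(3) = (c + 4)*(c^2 - 5*c + 6) = (c - 2)*(c + 4)*(c - 3)
(4) = (d - 4)*(d^2 + 2*d) = (d - 4)*(d + 2)*(d)
(5) = (q - 4)*(q - 2)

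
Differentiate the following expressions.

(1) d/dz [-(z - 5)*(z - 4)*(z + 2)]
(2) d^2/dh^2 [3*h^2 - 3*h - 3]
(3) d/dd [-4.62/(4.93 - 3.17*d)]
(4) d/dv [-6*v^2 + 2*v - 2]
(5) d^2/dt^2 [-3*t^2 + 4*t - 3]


(1) = -3*z^2 + 14*z - 2
(2) = 6
(3) = -14.6454/(3.17*d - 4.93)^2
(4) = 2 - 12*v
(5) = -6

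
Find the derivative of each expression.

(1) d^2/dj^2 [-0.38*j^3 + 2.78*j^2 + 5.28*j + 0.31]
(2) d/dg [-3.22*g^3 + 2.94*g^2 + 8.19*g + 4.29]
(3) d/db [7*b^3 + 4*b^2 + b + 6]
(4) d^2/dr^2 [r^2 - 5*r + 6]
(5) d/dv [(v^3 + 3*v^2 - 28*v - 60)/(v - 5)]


(1) = 5.56 - 2.28*j
(2) = -9.66*g^2 + 5.88*g + 8.19
(3) = 21*b^2 + 8*b + 1
(4) = 2
(5) = 2*v + 8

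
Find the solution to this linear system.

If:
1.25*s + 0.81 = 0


Then:
s = -0.65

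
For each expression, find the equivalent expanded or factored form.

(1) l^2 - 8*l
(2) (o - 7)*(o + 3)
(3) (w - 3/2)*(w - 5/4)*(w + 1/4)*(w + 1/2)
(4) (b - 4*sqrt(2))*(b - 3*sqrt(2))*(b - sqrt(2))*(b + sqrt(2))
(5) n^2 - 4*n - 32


(1) = l*(l - 8)
(2) = o^2 - 4*o - 21
(3) = w^4 - 2*w^3 - w^2/16 + 17*w/16 + 15/64
(4) = b^4 - 7*sqrt(2)*b^3 + 22*b^2 + 14*sqrt(2)*b - 48
(5) = (n - 8)*(n + 4)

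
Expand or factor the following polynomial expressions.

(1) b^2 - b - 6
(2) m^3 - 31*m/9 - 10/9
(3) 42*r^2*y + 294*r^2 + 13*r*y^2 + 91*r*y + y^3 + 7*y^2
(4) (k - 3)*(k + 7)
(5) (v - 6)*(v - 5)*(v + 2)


(1) = (b - 3)*(b + 2)
(2) = (m - 2)*(m + 1/3)*(m + 5/3)
(3) = (6*r + y)*(7*r + y)*(y + 7)
(4) = k^2 + 4*k - 21
(5) = v^3 - 9*v^2 + 8*v + 60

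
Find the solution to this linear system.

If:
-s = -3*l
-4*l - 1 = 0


Then:
l = -1/4
s = -3/4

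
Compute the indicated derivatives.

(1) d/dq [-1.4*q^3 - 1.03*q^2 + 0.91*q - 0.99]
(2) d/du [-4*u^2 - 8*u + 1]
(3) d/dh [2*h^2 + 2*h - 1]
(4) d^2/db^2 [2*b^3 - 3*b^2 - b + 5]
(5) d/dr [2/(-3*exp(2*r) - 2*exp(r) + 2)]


(1) = -4.2*q^2 - 2.06*q + 0.91
(2) = -8*u - 8
(3) = 4*h + 2
(4) = 12*b - 6
(5) = (12*exp(r) + 4)*exp(r)/(3*exp(2*r) + 2*exp(r) - 2)^2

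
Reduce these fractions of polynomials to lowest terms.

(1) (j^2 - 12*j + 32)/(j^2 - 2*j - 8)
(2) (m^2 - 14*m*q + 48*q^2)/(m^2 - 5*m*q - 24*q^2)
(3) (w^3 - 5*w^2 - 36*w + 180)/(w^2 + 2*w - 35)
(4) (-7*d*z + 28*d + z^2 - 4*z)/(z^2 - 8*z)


(1) = (j - 8)/(j + 2)
(2) = (m - 6*q)/(m + 3*q)
(3) = (w^2 - 36)/(w + 7)
(4) = (-7*d*z + 28*d + z^2 - 4*z)/(z^2 - 8*z)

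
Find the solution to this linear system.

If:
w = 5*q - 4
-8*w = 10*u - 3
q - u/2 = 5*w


Then:
q = 73/88
u = 2/11
w = 13/88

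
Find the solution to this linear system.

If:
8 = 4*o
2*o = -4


Then:
No Solution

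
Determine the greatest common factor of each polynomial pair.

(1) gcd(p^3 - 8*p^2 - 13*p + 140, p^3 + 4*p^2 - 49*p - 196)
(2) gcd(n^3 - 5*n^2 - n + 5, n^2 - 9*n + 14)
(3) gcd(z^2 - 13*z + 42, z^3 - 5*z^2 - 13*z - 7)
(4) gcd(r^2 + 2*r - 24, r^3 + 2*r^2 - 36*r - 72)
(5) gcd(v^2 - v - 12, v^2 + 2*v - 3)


(1) = p^2 - 3*p - 28
(2) = gcd((n - 5)*(n - 1)*(n + 1), (n - 7)*(n - 2)) = 1
(3) = gcd((z - 7)*(z - 6), (z - 7)*(z + 1)^2) = z - 7
(4) = gcd((r - 4)*(r + 6), (r - 6)*(r + 2)*(r + 6)) = r + 6
(5) = v + 3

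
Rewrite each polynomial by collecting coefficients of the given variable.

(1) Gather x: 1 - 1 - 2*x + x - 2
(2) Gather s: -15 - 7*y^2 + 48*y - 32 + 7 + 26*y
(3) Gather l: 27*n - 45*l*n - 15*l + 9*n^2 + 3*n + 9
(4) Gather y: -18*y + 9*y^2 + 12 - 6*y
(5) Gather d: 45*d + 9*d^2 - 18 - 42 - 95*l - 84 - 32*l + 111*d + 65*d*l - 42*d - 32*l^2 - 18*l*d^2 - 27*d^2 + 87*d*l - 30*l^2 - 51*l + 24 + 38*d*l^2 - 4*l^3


(1) = -x - 2
(2) = -7*y^2 + 74*y - 40
(3) = l*(-45*n - 15) + 9*n^2 + 30*n + 9
(4) = 9*y^2 - 24*y + 12
(5) = d^2*(-18*l - 18) + d*(38*l^2 + 152*l + 114) - 4*l^3 - 62*l^2 - 178*l - 120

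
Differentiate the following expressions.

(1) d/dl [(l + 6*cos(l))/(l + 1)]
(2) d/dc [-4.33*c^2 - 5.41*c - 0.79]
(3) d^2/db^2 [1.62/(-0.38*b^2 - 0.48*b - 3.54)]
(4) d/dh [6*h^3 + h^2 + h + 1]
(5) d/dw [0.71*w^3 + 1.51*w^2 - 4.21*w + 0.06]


(1) = (-l + (1 - 6*sin(l))*(l + 1) - 6*cos(l))/(l + 1)^2
(2) = -8.66*c - 5.41
(3) = (0.467856*b^2 + 0.590976*b - 1.62*(0.76*b + 0.48)*(1.52*b + 0.96) + 4.358448)/(0.38*b^2 + 0.48*b + 3.54)^3
(4) = 18*h^2 + 2*h + 1
(5) = 2.13*w^2 + 3.02*w - 4.21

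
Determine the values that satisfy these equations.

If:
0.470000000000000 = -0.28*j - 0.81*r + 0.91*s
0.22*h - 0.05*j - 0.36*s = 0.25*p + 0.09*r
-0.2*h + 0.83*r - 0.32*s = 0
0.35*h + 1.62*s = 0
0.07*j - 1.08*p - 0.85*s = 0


Then:
h = -0.35
j = -1.27
p = -0.14
r = -0.06
s = 0.08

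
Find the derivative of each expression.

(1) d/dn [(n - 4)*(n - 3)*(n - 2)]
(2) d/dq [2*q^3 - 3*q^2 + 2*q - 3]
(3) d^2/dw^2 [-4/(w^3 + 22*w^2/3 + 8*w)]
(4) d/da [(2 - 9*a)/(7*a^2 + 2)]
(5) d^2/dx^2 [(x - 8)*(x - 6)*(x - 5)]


(1) = 3*n^2 - 18*n + 26
(2) = 6*q^2 - 6*q + 2
(3) = 24*(w*(9*w + 22)*(3*w^2 + 22*w + 24) - (9*w^2 + 44*w + 24)^2)/(w^3*(3*w^2 + 22*w + 24)^3)
(4) = (63*a^2 - 28*a - 18)/(49*a^4 + 28*a^2 + 4)
(5) = 6*x - 38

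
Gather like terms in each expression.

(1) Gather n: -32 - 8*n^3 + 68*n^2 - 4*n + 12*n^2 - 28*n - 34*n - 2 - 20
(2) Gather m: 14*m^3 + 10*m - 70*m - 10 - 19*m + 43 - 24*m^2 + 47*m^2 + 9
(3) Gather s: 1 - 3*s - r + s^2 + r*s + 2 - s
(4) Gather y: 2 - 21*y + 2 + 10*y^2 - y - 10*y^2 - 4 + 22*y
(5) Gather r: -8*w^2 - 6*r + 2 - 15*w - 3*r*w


(1) = -8*n^3 + 80*n^2 - 66*n - 54
(2) = 14*m^3 + 23*m^2 - 79*m + 42
(3) = -r + s^2 + s*(r - 4) + 3
(4) = 0
(5) = r*(-3*w - 6) - 8*w^2 - 15*w + 2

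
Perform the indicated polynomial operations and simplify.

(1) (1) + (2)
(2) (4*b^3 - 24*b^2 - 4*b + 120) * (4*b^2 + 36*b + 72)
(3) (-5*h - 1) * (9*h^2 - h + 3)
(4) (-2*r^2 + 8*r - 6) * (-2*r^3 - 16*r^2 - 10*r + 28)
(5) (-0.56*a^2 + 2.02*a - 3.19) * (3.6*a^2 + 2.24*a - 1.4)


(1) = 3
(2) = 16*b^5 + 48*b^4 - 592*b^3 - 1392*b^2 + 4032*b + 8640
(3) = -45*h^3 - 4*h^2 - 14*h - 3
(4) = 4*r^5 + 16*r^4 - 96*r^3 - 40*r^2 + 284*r - 168
(5) = -2.016*a^4 + 6.0176*a^3 - 6.1752*a^2 - 9.9736*a + 4.466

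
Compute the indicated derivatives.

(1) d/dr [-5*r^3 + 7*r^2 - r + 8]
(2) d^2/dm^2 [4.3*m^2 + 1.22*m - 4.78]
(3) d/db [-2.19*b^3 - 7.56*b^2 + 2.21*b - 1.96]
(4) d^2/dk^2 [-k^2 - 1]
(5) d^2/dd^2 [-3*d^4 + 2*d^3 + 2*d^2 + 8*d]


(1) = -15*r^2 + 14*r - 1
(2) = 8.60000000000000
(3) = -6.57*b^2 - 15.12*b + 2.21
(4) = -2
(5) = -36*d^2 + 12*d + 4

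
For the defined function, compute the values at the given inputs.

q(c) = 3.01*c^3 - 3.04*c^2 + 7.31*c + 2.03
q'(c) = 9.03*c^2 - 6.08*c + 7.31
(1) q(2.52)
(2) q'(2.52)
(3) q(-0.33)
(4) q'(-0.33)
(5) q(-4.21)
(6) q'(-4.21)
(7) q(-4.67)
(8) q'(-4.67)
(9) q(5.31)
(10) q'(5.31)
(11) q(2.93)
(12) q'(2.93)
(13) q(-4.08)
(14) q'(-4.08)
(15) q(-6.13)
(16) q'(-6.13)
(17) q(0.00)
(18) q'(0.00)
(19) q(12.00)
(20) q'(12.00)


(1) = 49.32
(2) = 49.33
(3) = -0.82
(4) = 10.30
(5) = -307.23
(6) = 192.96
(7) = -404.97
(8) = 232.64
(9) = 405.79
(10) = 229.64
(11) = 73.06
(12) = 67.02
(13) = -282.83
(14) = 182.43
(15) = -850.36
(16) = 383.90
(17) = 2.03
(18) = 7.31
(19) = 4853.27
(20) = 1234.67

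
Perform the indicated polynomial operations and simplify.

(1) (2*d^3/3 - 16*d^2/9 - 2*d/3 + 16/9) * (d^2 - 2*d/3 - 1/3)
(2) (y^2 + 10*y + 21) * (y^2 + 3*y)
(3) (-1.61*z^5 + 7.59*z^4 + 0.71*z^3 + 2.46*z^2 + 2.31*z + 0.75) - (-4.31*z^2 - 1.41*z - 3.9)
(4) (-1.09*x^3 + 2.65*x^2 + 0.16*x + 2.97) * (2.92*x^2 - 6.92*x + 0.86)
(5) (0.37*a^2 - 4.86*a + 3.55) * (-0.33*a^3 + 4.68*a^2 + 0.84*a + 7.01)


(1) = 2*d^5/3 - 20*d^4/9 + 8*d^3/27 + 76*d^2/27 - 26*d/27 - 16/27
(2) = y^4 + 13*y^3 + 51*y^2 + 63*y
(3) = -1.61*z^5 + 7.59*z^4 + 0.71*z^3 + 6.77*z^2 + 3.72*z + 4.65
(4) = -3.1828*x^5 + 15.2808*x^4 - 18.8082*x^3 + 9.8442*x^2 - 20.4148*x + 2.5542
(5) = -0.1221*a^5 + 3.3354*a^4 - 23.6055*a^3 + 15.1253*a^2 - 31.0866*a + 24.8855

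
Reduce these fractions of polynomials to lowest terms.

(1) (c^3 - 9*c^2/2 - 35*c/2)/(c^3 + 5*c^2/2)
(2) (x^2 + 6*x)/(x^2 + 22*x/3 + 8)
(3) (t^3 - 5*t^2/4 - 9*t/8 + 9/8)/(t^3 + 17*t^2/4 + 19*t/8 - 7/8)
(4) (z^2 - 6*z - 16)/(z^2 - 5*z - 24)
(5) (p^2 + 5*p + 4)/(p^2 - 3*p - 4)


(1) = (c - 7)/c
(2) = 3*x/(3*x + 4)
(3) = (8*t^2 - 18*t + 9)/(8*t^2 + 26*t - 7)
(4) = (z + 2)/(z + 3)
(5) = (p + 4)/(p - 4)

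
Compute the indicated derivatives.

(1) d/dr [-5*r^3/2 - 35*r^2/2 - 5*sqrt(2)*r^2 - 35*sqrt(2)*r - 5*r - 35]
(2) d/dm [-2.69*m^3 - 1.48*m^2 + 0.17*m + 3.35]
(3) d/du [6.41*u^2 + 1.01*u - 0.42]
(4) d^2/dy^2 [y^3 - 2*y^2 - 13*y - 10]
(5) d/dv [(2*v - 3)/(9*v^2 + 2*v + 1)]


(1) = -15*r^2/2 - 35*r - 10*sqrt(2)*r - 35*sqrt(2) - 5
(2) = -8.07*m^2 - 2.96*m + 0.17
(3) = 12.82*u + 1.01
(4) = 6*y - 4
(5) = 2*(-9*v^2 + 27*v + 4)/(81*v^4 + 36*v^3 + 22*v^2 + 4*v + 1)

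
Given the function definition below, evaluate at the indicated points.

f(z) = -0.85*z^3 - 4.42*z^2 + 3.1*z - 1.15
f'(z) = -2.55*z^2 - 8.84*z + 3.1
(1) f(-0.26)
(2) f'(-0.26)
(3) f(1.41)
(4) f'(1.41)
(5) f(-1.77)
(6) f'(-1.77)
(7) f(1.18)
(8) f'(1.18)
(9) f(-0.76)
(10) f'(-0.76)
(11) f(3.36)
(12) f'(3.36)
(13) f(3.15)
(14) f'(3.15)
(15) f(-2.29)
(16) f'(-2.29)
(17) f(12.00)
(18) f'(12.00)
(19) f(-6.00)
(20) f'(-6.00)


(1) = -2.24
(2) = 5.23
(3) = -7.95
(4) = -14.43
(5) = -15.77
(6) = 10.76
(7) = -5.04
(8) = -10.88
(9) = -5.69
(10) = 8.35
(11) = -72.88
(12) = -55.39
(13) = -61.81
(14) = -50.05
(15) = -21.22
(16) = 9.97
(17) = -2069.23
(18) = -470.18
(19) = 4.73
(20) = -35.66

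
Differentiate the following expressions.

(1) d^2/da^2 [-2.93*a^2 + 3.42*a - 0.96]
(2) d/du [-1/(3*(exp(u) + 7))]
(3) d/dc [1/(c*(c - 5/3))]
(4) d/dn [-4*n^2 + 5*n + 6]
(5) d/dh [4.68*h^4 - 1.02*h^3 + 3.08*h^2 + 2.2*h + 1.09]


(1) = -5.86000000000000
(2) = exp(u)/(3*(exp(u) + 7)^2)
(3) = 3*(5 - 6*c)/(c^2*(9*c^2 - 30*c + 25))
(4) = 5 - 8*n
(5) = 18.72*h^3 - 3.06*h^2 + 6.16*h + 2.2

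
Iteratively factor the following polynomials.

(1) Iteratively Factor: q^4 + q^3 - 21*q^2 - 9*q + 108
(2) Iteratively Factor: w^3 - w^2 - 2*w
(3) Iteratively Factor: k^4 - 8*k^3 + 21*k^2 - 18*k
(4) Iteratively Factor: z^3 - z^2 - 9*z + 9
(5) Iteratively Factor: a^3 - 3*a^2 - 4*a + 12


(1) = (q - 3)*(q^3 + 4*q^2 - 9*q - 36) = (q - 3)*(q + 4)*(q^2 - 9) = (q - 3)*(q + 3)*(q + 4)*(q - 3)
(2) = (w)*(w^2 - w - 2) = w*(w - 2)*(w + 1)
(3) = (k - 2)*(k^3 - 6*k^2 + 9*k) = (k - 3)*(k - 2)*(k^2 - 3*k) = (k - 3)^2*(k - 2)*(k)
(4) = (z - 3)*(z^2 + 2*z - 3) = (z - 3)*(z + 3)*(z - 1)
(5) = (a + 2)*(a^2 - 5*a + 6) = (a - 3)*(a + 2)*(a - 2)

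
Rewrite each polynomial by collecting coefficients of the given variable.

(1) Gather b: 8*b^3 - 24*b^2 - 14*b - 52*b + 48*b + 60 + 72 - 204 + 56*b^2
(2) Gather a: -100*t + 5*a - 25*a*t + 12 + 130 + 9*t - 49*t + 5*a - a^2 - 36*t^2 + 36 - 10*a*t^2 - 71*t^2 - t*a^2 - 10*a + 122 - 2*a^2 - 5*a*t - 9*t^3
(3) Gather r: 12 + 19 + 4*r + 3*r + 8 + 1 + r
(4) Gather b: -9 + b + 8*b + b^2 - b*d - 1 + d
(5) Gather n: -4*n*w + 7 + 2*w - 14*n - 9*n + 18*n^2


(1) = 8*b^3 + 32*b^2 - 18*b - 72
(2) = a^2*(-t - 3) + a*(-10*t^2 - 30*t) - 9*t^3 - 107*t^2 - 140*t + 300
(3) = 8*r + 40
(4) = b^2 + b*(9 - d) + d - 10
(5) = 18*n^2 + n*(-4*w - 23) + 2*w + 7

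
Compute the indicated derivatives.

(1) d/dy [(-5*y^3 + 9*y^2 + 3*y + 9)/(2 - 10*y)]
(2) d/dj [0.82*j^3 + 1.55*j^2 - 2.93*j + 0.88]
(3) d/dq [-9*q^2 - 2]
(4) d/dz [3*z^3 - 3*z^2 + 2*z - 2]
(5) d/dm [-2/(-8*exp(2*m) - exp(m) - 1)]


(1) = (25*y^3 - 30*y^2 + 9*y + 24)/(25*y^2 - 10*y + 1)
(2) = 2.46*j^2 + 3.1*j - 2.93
(3) = -18*q
(4) = 9*z^2 - 6*z + 2
(5) = (-32*exp(m) - 2)*exp(m)/(8*exp(2*m) + exp(m) + 1)^2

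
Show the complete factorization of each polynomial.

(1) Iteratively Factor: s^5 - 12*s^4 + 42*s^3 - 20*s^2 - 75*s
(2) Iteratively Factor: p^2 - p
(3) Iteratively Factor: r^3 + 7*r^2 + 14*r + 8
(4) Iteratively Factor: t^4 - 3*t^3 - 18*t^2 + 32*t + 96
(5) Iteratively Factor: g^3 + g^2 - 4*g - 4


(1) = (s + 1)*(s^4 - 13*s^3 + 55*s^2 - 75*s) = (s - 3)*(s + 1)*(s^3 - 10*s^2 + 25*s) = (s - 5)*(s - 3)*(s + 1)*(s^2 - 5*s) = s*(s - 5)*(s - 3)*(s + 1)*(s - 5)
(2) = (p)*(p - 1)
(3) = (r + 4)*(r^2 + 3*r + 2) = (r + 2)*(r + 4)*(r + 1)
(4) = (t + 3)*(t^3 - 6*t^2 + 32) = (t + 2)*(t + 3)*(t^2 - 8*t + 16) = (t - 4)*(t + 2)*(t + 3)*(t - 4)
(5) = (g - 2)*(g^2 + 3*g + 2) = (g - 2)*(g + 1)*(g + 2)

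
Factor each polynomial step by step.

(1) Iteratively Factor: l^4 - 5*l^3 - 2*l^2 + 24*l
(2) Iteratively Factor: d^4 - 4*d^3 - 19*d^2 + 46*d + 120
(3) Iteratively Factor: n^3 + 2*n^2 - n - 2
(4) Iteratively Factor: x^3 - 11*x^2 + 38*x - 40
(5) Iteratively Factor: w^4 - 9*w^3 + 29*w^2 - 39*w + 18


(1) = (l + 2)*(l^3 - 7*l^2 + 12*l) = l*(l + 2)*(l^2 - 7*l + 12) = l*(l - 4)*(l + 2)*(l - 3)
(2) = (d + 3)*(d^3 - 7*d^2 + 2*d + 40) = (d + 2)*(d + 3)*(d^2 - 9*d + 20) = (d - 5)*(d + 2)*(d + 3)*(d - 4)
(3) = (n + 2)*(n^2 - 1) = (n + 1)*(n + 2)*(n - 1)
(4) = (x - 4)*(x^2 - 7*x + 10) = (x - 5)*(x - 4)*(x - 2)
(5) = (w - 3)*(w^3 - 6*w^2 + 11*w - 6) = (w - 3)*(w - 2)*(w^2 - 4*w + 3) = (w - 3)*(w - 2)*(w - 1)*(w - 3)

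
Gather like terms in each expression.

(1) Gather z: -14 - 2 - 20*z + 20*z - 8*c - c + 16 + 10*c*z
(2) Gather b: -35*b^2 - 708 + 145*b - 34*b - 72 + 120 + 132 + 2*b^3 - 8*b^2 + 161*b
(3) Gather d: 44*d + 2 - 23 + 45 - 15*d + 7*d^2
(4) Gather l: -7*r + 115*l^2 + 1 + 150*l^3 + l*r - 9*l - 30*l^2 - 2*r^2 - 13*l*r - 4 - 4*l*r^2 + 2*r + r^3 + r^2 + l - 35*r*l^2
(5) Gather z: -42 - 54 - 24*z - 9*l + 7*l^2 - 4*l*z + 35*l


(1) = 10*c*z - 9*c
(2) = 2*b^3 - 43*b^2 + 272*b - 528
(3) = 7*d^2 + 29*d + 24
(4) = 150*l^3 + l^2*(85 - 35*r) + l*(-4*r^2 - 12*r - 8) + r^3 - r^2 - 5*r - 3
(5) = 7*l^2 + 26*l + z*(-4*l - 24) - 96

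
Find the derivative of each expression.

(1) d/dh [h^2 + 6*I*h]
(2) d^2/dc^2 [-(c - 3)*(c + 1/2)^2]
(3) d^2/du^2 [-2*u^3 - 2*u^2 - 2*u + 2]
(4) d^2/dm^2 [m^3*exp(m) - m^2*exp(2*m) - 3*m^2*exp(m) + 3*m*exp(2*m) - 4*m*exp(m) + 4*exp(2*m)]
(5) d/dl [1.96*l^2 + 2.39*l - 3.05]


(1) = 2*h + 6*I
(2) = 4 - 6*c
(3) = -12*u - 4
(4) = (m^3 - 4*m^2*exp(m) + 3*m^2 + 4*m*exp(m) - 10*m + 26*exp(m) - 14)*exp(m)
(5) = 3.92*l + 2.39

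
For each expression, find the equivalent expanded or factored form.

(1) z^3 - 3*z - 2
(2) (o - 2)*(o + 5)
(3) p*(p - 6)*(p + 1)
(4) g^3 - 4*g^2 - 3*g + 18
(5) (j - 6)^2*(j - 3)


(1) = (z - 2)*(z + 1)^2
(2) = o^2 + 3*o - 10
(3) = p^3 - 5*p^2 - 6*p
(4) = (g - 3)^2*(g + 2)
(5) = j^3 - 15*j^2 + 72*j - 108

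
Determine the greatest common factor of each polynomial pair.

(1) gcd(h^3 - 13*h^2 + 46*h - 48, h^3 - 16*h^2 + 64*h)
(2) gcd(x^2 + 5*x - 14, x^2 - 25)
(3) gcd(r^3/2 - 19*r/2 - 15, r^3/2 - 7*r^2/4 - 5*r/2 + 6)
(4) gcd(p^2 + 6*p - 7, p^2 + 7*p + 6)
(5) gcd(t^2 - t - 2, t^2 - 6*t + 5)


(1) = h - 8
(2) = 1
(3) = gcd((r/2 + 1)*(r - 5)*(r + 3), (r/2 + 1)*(r - 4)*(r - 3/2)) = r + 2
(4) = gcd((p - 1)*(p + 7), (p + 1)*(p + 6)) = 1
(5) = 1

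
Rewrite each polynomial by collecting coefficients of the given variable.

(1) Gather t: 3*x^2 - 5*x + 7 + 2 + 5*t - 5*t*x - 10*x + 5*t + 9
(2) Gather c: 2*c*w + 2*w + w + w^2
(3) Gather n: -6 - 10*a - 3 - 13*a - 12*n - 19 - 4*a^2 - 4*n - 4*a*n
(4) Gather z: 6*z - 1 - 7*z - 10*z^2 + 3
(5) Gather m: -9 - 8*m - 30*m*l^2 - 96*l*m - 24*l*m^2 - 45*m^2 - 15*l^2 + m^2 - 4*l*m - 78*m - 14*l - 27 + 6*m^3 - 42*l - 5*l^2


(1) = t*(10 - 5*x) + 3*x^2 - 15*x + 18
(2) = 2*c*w + w^2 + 3*w
(3) = -4*a^2 - 23*a + n*(-4*a - 16) - 28
(4) = -10*z^2 - z + 2
(5) = -20*l^2 - 56*l + 6*m^3 + m^2*(-24*l - 44) + m*(-30*l^2 - 100*l - 86) - 36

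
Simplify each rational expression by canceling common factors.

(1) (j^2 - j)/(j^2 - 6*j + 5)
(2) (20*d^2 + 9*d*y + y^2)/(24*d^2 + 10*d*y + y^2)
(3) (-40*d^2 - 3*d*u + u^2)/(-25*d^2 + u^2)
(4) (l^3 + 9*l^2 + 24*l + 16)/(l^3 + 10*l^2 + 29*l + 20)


(1) = j/(j - 5)
(2) = (5*d + y)/(6*d + y)
(3) = (-8*d + u)/(-5*d + u)
(4) = (l + 4)/(l + 5)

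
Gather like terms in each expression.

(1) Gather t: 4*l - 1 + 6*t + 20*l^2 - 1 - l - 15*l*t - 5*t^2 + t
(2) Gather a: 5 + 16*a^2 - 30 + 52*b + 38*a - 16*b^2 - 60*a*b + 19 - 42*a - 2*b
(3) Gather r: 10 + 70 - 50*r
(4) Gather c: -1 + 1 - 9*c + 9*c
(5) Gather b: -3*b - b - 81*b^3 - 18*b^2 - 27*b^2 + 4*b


(1) = 20*l^2 + 3*l - 5*t^2 + t*(7 - 15*l) - 2
(2) = 16*a^2 + a*(-60*b - 4) - 16*b^2 + 50*b - 6
(3) = 80 - 50*r
(4) = 0
(5) = -81*b^3 - 45*b^2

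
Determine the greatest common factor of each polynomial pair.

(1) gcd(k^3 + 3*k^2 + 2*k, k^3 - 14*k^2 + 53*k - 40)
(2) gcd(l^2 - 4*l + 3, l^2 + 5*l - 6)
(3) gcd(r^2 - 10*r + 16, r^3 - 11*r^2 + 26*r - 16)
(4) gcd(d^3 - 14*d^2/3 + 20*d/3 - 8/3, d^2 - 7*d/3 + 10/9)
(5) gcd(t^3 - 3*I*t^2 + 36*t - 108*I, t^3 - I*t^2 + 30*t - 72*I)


(1) = gcd(k*(k + 1)*(k + 2), (k - 8)*(k - 5)*(k - 1)) = 1
(2) = gcd((l - 3)*(l - 1), (l - 1)*(l + 6)) = l - 1
(3) = r^2 - 10*r + 16
(4) = gcd((d - 2)^2*(d - 2/3), (d - 5/3)*(d - 2/3)) = d - 2/3
(5) = t^2 + 3*I*t + 18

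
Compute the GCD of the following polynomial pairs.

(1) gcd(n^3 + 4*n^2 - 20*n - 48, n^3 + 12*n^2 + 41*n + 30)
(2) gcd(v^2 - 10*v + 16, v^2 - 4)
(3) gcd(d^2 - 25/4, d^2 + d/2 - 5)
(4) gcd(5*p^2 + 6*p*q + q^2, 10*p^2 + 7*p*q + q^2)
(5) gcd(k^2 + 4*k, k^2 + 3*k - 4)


(1) = gcd((n - 4)*(n + 2)*(n + 6), (n + 1)*(n + 5)*(n + 6)) = n + 6
(2) = gcd((v - 8)*(v - 2), (v - 2)*(v + 2)) = v - 2
(3) = gcd((d - 5/2)*(d + 5/2), (d - 2)*(d + 5/2)) = d + 5/2
(4) = 5*p + q
(5) = gcd(k*(k + 4), (k - 1)*(k + 4)) = k + 4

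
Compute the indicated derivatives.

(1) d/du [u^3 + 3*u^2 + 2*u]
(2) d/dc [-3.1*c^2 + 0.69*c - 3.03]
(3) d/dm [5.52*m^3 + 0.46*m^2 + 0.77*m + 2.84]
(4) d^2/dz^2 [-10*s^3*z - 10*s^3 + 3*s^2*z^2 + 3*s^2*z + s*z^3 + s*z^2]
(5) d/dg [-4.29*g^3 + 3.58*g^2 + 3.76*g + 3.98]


(1) = 3*u^2 + 6*u + 2
(2) = 0.69 - 6.2*c
(3) = 16.56*m^2 + 0.92*m + 0.77
(4) = 2*s*(3*s + 3*z + 1)
(5) = -12.87*g^2 + 7.16*g + 3.76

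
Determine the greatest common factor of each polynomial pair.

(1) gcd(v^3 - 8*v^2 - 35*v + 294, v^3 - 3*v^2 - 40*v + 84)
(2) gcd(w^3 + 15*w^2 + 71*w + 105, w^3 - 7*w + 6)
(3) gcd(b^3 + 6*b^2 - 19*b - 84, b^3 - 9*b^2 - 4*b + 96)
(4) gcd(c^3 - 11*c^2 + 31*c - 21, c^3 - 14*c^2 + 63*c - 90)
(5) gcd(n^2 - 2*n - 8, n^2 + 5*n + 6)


(1) = gcd((v - 7)^2*(v + 6), (v - 7)*(v - 2)*(v + 6)) = v^2 - v - 42
(2) = gcd((w + 3)*(w + 5)*(w + 7), (w - 2)*(w - 1)*(w + 3)) = w + 3
(3) = gcd((b - 4)*(b + 3)*(b + 7), (b - 8)*(b - 4)*(b + 3)) = b^2 - b - 12
(4) = gcd((c - 7)*(c - 3)*(c - 1), (c - 6)*(c - 5)*(c - 3)) = c - 3
(5) = gcd((n - 4)*(n + 2), (n + 2)*(n + 3)) = n + 2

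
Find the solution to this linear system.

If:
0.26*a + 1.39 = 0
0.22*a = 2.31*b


Then:
a = -5.35
b = -0.51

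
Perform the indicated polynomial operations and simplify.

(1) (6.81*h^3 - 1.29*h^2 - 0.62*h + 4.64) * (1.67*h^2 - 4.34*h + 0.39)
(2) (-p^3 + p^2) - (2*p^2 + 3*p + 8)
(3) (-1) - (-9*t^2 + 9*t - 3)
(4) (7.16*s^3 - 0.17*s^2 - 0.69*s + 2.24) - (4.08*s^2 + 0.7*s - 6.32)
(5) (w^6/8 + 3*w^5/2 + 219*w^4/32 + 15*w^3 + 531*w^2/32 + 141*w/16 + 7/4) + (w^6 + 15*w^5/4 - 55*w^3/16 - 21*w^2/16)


(1) = 11.3727*h^5 - 31.7097*h^4 + 7.2191*h^3 + 9.9365*h^2 - 20.3794*h + 1.8096
(2) = -p^3 - p^2 - 3*p - 8
(3) = 9*t^2 - 9*t + 2
(4) = 7.16*s^3 - 4.25*s^2 - 1.39*s + 8.56
(5) = 9*w^6/8 + 21*w^5/4 + 219*w^4/32 + 185*w^3/16 + 489*w^2/32 + 141*w/16 + 7/4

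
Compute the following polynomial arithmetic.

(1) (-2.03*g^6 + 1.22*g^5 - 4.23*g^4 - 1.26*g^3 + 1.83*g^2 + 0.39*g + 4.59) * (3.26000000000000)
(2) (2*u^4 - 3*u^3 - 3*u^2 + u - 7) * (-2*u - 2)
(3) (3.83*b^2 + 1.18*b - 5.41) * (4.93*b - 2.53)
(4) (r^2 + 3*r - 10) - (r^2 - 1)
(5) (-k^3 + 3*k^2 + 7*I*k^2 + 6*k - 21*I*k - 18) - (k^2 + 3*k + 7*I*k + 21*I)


(1) = -6.6178*g^6 + 3.9772*g^5 - 13.7898*g^4 - 4.1076*g^3 + 5.9658*g^2 + 1.2714*g + 14.9634
(2) = -4*u^5 + 2*u^4 + 12*u^3 + 4*u^2 + 12*u + 14
(3) = 18.8819*b^3 - 3.8725*b^2 - 29.6567*b + 13.6873
(4) = 3*r - 9
(5) = -k^3 + 2*k^2 + 7*I*k^2 + 3*k - 28*I*k - 18 - 21*I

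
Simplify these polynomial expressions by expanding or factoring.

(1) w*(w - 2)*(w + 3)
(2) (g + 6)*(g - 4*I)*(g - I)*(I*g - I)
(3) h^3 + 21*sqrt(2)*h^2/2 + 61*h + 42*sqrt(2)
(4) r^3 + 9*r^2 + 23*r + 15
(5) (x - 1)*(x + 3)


(1) = w^3 + w^2 - 6*w
(2) = I*g^4 + 5*g^3 + 5*I*g^3 + 25*g^2 - 10*I*g^2 - 30*g - 20*I*g + 24*I
(3) = (h + sqrt(2))*(h + 7*sqrt(2)/2)*(h + 6*sqrt(2))
(4) = (r + 1)*(r + 3)*(r + 5)
(5) = x^2 + 2*x - 3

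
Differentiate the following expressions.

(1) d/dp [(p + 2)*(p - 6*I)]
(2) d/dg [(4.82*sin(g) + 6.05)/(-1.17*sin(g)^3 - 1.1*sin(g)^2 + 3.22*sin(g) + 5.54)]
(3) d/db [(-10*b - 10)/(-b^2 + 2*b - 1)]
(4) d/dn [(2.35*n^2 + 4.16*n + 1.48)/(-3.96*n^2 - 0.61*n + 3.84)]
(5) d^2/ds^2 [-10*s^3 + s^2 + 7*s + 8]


(1) = 2*p + 2 - 6*I
(2) = (11.2788*sin(g)^3 + 26.5375*sin(g)^2 + 13.31*sin(g) + 7.2218)*cos(g)/(1.3689*sin(g)^6 + 2.574*sin(g)^5 - 6.3248*sin(g)^4 - 20.0476*sin(g)^3 - 1.8196*sin(g)^2 + 35.6776*sin(g) + 30.6916)
(3) = 10*(-b - 3)/(b^3 - 3*b^2 + 3*b - 1)
(4) = (15.0401*n^2 + 29.7696*n + 16.8772)/(15.6816*n^4 + 4.8312*n^3 - 30.0407*n^2 - 4.6848*n + 14.7456)
(5) = 2 - 60*s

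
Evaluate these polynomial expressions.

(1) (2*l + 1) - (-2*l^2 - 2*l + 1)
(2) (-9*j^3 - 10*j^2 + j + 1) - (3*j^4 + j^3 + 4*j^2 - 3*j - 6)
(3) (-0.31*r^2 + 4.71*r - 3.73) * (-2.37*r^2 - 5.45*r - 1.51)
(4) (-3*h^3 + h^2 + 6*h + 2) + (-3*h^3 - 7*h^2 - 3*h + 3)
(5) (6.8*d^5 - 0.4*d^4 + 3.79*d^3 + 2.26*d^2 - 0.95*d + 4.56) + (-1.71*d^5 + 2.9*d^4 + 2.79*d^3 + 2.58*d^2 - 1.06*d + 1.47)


(1) = 2*l^2 + 4*l
(2) = -3*j^4 - 10*j^3 - 14*j^2 + 4*j + 7
(3) = 0.7347*r^4 - 9.4732*r^3 - 16.3613*r^2 + 13.2164*r + 5.6323
(4) = -6*h^3 - 6*h^2 + 3*h + 5
(5) = 5.09*d^5 + 2.5*d^4 + 6.58*d^3 + 4.84*d^2 - 2.01*d + 6.03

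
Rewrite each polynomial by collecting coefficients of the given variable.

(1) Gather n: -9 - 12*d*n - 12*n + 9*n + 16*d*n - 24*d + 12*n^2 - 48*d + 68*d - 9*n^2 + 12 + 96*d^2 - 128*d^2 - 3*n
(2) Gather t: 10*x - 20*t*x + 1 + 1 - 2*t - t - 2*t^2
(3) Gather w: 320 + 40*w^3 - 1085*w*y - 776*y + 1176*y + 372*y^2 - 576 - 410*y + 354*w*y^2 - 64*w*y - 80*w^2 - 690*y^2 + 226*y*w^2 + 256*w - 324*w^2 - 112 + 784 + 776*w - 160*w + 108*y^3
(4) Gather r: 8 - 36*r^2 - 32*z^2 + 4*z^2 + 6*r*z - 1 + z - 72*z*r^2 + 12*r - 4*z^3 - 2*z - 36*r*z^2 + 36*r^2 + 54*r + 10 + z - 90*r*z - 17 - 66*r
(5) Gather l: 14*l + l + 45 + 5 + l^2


(1) = -32*d^2 - 4*d + 3*n^2 + n*(4*d - 6) + 3
(2) = -2*t^2 + t*(-20*x - 3) + 10*x + 2
(3) = 40*w^3 + w^2*(226*y - 404) + w*(354*y^2 - 1149*y + 872) + 108*y^3 - 318*y^2 - 10*y + 416
(4) = -72*r^2*z + r*(-36*z^2 - 84*z) - 4*z^3 - 28*z^2
(5) = l^2 + 15*l + 50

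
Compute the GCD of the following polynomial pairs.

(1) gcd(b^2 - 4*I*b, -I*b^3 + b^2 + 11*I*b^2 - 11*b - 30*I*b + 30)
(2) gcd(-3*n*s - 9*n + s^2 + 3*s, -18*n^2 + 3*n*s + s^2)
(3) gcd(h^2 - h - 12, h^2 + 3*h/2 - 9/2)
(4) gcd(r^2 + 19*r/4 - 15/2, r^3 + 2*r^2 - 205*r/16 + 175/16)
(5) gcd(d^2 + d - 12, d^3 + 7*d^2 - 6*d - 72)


(1) = 1
(2) = gcd((-3*n + s)*(s + 3), (-3*n + s)*(6*n + s)) = -3*n + s
(3) = gcd((h - 4)*(h + 3), (h - 3/2)*(h + 3)) = h + 3
(4) = r - 5/4
(5) = gcd((d - 3)*(d + 4), (d - 3)*(d + 4)*(d + 6)) = d^2 + d - 12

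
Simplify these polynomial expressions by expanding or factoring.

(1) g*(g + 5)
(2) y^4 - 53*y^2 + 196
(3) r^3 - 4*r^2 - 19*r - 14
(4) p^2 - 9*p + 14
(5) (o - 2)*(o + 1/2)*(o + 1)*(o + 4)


(1) = g^2 + 5*g
(2) = (y - 7)*(y - 2)*(y + 2)*(y + 7)
(3) = (r - 7)*(r + 1)*(r + 2)
(4) = (p - 7)*(p - 2)
(5) = o^4 + 7*o^3/2 - 9*o^2/2 - 11*o - 4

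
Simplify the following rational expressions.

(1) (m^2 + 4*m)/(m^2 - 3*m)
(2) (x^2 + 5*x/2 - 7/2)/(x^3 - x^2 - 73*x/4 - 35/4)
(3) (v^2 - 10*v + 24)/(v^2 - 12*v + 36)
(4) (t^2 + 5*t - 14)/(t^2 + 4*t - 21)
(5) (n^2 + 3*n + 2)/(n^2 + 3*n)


(1) = (m + 4)/(m - 3)
(2) = (2*x - 2)/(2*x^2 - 9*x - 5)
(3) = (v - 4)/(v - 6)
(4) = (t - 2)/(t - 3)
(5) = (n^2 + 3*n + 2)/(n^2 + 3*n)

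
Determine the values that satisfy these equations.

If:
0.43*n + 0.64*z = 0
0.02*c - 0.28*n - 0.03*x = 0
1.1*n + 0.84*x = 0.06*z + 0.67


Then:
c = 1.19642857142857 - 17.8064784053156*z
n = -1.48837209302326*z
x = 2.02048726467331*z + 0.797619047619048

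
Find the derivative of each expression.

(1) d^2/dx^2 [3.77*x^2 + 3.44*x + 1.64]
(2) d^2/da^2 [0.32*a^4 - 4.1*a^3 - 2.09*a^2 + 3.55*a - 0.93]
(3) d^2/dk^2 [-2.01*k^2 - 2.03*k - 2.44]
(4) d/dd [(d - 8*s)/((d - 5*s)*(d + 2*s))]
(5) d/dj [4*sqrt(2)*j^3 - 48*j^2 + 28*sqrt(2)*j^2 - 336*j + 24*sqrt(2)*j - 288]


(1) = 7.54000000000000
(2) = 3.84*a^2 - 24.6*a - 4.18
(3) = -4.02000000000000
(4) = ((-d + 8*s)*(d - 5*s) + (-d + 8*s)*(d + 2*s) + (d - 5*s)*(d + 2*s))/((d - 5*s)^2*(d + 2*s)^2)
(5) = 12*sqrt(2)*j^2 - 96*j + 56*sqrt(2)*j - 336 + 24*sqrt(2)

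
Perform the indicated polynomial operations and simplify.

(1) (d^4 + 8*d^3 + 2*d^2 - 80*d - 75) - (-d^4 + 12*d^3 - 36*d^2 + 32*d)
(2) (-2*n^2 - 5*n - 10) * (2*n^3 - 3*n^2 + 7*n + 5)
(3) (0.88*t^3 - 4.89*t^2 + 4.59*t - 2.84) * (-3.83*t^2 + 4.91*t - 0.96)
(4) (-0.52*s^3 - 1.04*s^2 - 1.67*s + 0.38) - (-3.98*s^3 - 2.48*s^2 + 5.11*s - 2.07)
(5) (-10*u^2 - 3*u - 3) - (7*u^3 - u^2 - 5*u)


(1) = 2*d^4 - 4*d^3 + 38*d^2 - 112*d - 75
(2) = -4*n^5 - 4*n^4 - 19*n^3 - 15*n^2 - 95*n - 50
(3) = -3.3704*t^5 + 23.0495*t^4 - 42.4344*t^3 + 38.1085*t^2 - 18.3508*t + 2.7264
(4) = 3.46*s^3 + 1.44*s^2 - 6.78*s + 2.45
(5) = -7*u^3 - 9*u^2 + 2*u - 3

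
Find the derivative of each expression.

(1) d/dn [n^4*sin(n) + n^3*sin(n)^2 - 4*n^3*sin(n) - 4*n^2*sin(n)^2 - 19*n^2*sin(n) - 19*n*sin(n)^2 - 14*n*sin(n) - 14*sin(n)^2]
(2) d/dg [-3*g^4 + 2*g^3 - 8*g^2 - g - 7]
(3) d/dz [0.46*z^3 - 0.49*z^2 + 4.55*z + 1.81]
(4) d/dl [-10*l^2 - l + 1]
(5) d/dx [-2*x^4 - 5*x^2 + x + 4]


(1) = n^4*cos(n) + n^3*sin(2*n) - 4*sqrt(2)*n^3*cos(n + pi/4) - 12*n^2*sin(n) - 4*n^2*sin(2*n) - 19*n^2*cos(n) - 3*n^2*cos(2*n)/2 + 3*n^2/2 - 38*n*sin(n) - 19*n*sin(2*n) - 14*n*cos(n) + 4*n*cos(2*n) - 4*n - 14*sin(n) - 14*sin(2*n) + 19*cos(2*n)/2 - 19/2
(2) = -12*g^3 + 6*g^2 - 16*g - 1
(3) = 1.38*z^2 - 0.98*z + 4.55
(4) = -20*l - 1
(5) = -8*x^3 - 10*x + 1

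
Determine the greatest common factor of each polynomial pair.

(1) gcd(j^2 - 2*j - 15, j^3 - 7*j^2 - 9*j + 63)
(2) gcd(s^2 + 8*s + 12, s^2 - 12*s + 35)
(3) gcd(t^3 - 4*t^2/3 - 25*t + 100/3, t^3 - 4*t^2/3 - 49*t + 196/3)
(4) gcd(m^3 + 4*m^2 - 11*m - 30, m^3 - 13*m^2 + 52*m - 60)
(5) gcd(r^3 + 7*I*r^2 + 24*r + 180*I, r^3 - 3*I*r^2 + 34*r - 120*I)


(1) = gcd((j - 5)*(j + 3), (j - 7)*(j - 3)*(j + 3)) = j + 3
(2) = 1
(3) = t - 4/3
(4) = gcd((m - 3)*(m + 2)*(m + 5), (m - 6)*(m - 5)*(m - 2)) = 1
(5) = r^2 + I*r + 30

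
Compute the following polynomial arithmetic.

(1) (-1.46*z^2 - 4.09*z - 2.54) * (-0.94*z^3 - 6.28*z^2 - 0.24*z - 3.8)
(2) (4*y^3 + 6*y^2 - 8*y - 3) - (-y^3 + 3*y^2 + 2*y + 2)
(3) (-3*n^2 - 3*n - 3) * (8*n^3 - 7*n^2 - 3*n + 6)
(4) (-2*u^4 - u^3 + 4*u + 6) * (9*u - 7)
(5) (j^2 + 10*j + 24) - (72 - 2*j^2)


(1) = 1.3724*z^5 + 13.0134*z^4 + 28.4232*z^3 + 22.4808*z^2 + 16.1516*z + 9.652
(2) = 5*y^3 + 3*y^2 - 10*y - 5
(3) = -24*n^5 - 3*n^4 + 6*n^3 + 12*n^2 - 9*n - 18
(4) = -18*u^5 + 5*u^4 + 7*u^3 + 36*u^2 + 26*u - 42
(5) = 3*j^2 + 10*j - 48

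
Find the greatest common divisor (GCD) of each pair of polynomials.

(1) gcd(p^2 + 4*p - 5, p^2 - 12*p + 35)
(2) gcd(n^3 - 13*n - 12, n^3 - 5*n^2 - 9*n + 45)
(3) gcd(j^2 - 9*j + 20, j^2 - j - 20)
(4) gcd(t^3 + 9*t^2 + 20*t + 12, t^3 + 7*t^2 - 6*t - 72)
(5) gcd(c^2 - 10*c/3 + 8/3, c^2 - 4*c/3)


(1) = gcd((p - 1)*(p + 5), (p - 7)*(p - 5)) = 1
(2) = gcd((n - 4)*(n + 1)*(n + 3), (n - 5)*(n - 3)*(n + 3)) = n + 3
(3) = j - 5
(4) = gcd((t + 1)*(t + 2)*(t + 6), (t - 3)*(t + 4)*(t + 6)) = t + 6
(5) = c - 4/3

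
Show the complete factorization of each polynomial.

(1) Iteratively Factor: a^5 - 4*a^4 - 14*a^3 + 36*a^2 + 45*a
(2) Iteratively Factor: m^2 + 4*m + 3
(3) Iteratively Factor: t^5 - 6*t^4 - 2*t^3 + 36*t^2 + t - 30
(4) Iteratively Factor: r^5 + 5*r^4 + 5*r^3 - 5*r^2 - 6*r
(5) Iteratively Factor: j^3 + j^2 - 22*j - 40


(1) = (a - 3)*(a^4 - a^3 - 17*a^2 - 15*a) = (a - 5)*(a - 3)*(a^3 + 4*a^2 + 3*a) = a*(a - 5)*(a - 3)*(a^2 + 4*a + 3) = a*(a - 5)*(a - 3)*(a + 1)*(a + 3)
(2) = (m + 3)*(m + 1)
(3) = (t - 5)*(t^4 - t^3 - 7*t^2 + t + 6) = (t - 5)*(t + 1)*(t^3 - 2*t^2 - 5*t + 6) = (t - 5)*(t + 1)*(t + 2)*(t^2 - 4*t + 3) = (t - 5)*(t - 3)*(t + 1)*(t + 2)*(t - 1)
(4) = (r - 1)*(r^4 + 6*r^3 + 11*r^2 + 6*r) = (r - 1)*(r + 2)*(r^3 + 4*r^2 + 3*r) = (r - 1)*(r + 1)*(r + 2)*(r^2 + 3*r) = (r - 1)*(r + 1)*(r + 2)*(r + 3)*(r)
(5) = (j + 2)*(j^2 - j - 20) = (j + 2)*(j + 4)*(j - 5)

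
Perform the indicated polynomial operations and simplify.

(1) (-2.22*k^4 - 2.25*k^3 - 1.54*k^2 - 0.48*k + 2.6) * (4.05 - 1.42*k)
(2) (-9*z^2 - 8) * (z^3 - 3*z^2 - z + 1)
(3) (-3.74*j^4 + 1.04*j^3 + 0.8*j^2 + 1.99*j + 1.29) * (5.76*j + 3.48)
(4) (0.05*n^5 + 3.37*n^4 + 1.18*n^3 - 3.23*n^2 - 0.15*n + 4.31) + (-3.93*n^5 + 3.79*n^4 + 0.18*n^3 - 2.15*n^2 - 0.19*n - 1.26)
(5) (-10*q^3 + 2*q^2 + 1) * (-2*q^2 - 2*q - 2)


(1) = 3.1524*k^5 - 5.796*k^4 - 6.9257*k^3 - 5.5554*k^2 - 5.636*k + 10.53
(2) = -9*z^5 + 27*z^4 + z^3 + 15*z^2 + 8*z - 8
(3) = -21.5424*j^5 - 7.0248*j^4 + 8.2272*j^3 + 14.2464*j^2 + 14.3556*j + 4.4892
(4) = -3.88*n^5 + 7.16*n^4 + 1.36*n^3 - 5.38*n^2 - 0.34*n + 3.05
(5) = 20*q^5 + 16*q^4 + 16*q^3 - 6*q^2 - 2*q - 2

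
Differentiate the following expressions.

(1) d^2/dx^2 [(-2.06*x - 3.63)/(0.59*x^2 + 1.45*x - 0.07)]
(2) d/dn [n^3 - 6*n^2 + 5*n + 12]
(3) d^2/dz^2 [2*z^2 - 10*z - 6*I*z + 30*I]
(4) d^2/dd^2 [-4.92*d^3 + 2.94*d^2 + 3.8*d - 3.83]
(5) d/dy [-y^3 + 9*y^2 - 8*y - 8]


(1) = (-(1.18*x + 1.45)*(2.06*x + 3.63)*(2.36*x + 2.9) + (7.2924*x + 10.2574)*(0.59*x^2 + 1.45*x - 0.07))/(0.59*x^2 + 1.45*x - 0.07)^3
(2) = 3*n^2 - 12*n + 5
(3) = 4
(4) = 5.88 - 29.52*d
(5) = -3*y^2 + 18*y - 8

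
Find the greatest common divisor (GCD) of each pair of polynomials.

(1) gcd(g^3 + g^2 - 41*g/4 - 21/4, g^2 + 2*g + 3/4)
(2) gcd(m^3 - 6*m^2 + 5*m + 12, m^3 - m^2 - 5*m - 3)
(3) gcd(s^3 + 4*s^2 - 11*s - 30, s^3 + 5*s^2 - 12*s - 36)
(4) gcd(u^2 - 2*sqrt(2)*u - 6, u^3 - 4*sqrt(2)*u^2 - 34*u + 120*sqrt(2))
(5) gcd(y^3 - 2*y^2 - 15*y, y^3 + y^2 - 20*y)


(1) = gcd((g - 3)*(g + 1/2)*(g + 7/2), (g + 1/2)*(g + 3/2)) = g + 1/2
(2) = gcd((m - 4)*(m - 3)*(m + 1), (m - 3)*(m + 1)^2) = m^2 - 2*m - 3
(3) = gcd((s - 3)*(s + 2)*(s + 5), (s - 3)*(s + 2)*(s + 6)) = s^2 - s - 6
(4) = u - 3*sqrt(2)
(5) = y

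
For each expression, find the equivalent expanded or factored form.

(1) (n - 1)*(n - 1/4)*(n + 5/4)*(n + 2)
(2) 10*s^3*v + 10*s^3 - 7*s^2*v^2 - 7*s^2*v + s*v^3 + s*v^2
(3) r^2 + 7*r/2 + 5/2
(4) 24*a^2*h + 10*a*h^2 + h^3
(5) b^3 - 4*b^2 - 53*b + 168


(1) = n^4 + 2*n^3 - 21*n^2/16 - 37*n/16 + 5/8
(2) = (-5*s + v)*(-2*s + v)*(s*v + s)
(3) = (r + 1)*(r + 5/2)
(4) = h*(4*a + h)*(6*a + h)
(5) = (b - 8)*(b - 3)*(b + 7)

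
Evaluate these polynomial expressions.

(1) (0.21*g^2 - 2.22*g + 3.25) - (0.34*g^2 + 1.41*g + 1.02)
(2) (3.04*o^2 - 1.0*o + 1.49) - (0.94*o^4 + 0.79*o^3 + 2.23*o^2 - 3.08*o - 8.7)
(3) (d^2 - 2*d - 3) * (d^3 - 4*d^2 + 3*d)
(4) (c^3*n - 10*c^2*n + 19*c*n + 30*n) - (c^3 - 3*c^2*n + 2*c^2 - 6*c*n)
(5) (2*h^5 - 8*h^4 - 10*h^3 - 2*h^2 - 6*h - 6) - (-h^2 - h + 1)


(1) = -0.13*g^2 - 3.63*g + 2.23
(2) = -0.94*o^4 - 0.79*o^3 + 0.81*o^2 + 2.08*o + 10.19
(3) = d^5 - 6*d^4 + 8*d^3 + 6*d^2 - 9*d
(4) = c^3*n - c^3 - 7*c^2*n - 2*c^2 + 25*c*n + 30*n
(5) = 2*h^5 - 8*h^4 - 10*h^3 - h^2 - 5*h - 7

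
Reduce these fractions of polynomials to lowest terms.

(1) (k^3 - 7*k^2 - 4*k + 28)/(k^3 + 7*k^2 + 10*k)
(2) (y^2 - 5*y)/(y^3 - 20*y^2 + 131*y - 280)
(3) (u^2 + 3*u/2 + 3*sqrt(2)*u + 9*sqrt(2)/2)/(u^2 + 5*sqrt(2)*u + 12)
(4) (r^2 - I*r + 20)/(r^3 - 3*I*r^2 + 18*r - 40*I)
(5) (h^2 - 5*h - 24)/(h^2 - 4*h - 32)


(1) = (k^2 - 9*k + 14)/(k^2 + 5*k)
(2) = y/(y^2 - 15*y + 56)
(3) = (2*u + 3)/(2*u + 4*sqrt(2))
(4) = 1/(r - 2*I)
(5) = (h + 3)/(h + 4)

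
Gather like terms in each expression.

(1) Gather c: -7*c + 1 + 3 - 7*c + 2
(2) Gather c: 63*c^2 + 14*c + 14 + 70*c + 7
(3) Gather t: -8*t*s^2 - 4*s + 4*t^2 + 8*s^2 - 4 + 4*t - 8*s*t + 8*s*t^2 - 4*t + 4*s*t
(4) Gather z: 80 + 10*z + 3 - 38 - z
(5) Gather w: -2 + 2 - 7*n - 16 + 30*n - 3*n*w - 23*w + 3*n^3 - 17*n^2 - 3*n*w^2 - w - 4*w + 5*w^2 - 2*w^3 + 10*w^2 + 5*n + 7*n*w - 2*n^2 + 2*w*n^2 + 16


(1) = 6 - 14*c
(2) = 63*c^2 + 84*c + 21
(3) = 8*s^2 - 4*s + t^2*(8*s + 4) + t*(-8*s^2 - 4*s) - 4
(4) = 9*z + 45
(5) = 3*n^3 - 19*n^2 + 28*n - 2*w^3 + w^2*(15 - 3*n) + w*(2*n^2 + 4*n - 28)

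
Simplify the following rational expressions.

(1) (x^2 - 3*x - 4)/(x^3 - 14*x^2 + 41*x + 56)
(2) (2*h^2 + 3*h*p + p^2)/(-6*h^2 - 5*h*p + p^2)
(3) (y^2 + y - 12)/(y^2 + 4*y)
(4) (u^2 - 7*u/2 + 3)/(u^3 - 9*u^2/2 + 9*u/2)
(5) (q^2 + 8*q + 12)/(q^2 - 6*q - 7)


(1) = (x - 4)/(x^2 - 15*x + 56)
(2) = (2*h + p)/(-6*h + p)
(3) = (y - 3)/y
(4) = (u - 2)/(u^2 - 3*u)
(5) = (q^2 + 8*q + 12)/(q^2 - 6*q - 7)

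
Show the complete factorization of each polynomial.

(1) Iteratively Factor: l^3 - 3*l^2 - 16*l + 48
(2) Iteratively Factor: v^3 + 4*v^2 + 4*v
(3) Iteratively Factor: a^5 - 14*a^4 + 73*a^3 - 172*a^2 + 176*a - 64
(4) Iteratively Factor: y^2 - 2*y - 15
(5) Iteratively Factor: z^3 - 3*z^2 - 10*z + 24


(1) = (l + 4)*(l^2 - 7*l + 12) = (l - 4)*(l + 4)*(l - 3)
(2) = (v + 2)*(v^2 + 2*v) = (v + 2)^2*(v)
(3) = (a - 1)*(a^4 - 13*a^3 + 60*a^2 - 112*a + 64) = (a - 1)^2*(a^3 - 12*a^2 + 48*a - 64) = (a - 4)*(a - 1)^2*(a^2 - 8*a + 16) = (a - 4)^2*(a - 1)^2*(a - 4)
(4) = (y + 3)*(y - 5)
(5) = (z - 2)*(z^2 - z - 12) = (z - 2)*(z + 3)*(z - 4)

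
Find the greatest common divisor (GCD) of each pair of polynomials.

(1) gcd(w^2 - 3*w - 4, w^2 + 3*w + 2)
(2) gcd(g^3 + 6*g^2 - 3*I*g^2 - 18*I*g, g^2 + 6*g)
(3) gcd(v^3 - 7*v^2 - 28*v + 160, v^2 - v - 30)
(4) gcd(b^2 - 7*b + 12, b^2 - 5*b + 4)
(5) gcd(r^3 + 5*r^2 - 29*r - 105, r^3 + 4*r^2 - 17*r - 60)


(1) = gcd((w - 4)*(w + 1), (w + 1)*(w + 2)) = w + 1
(2) = gcd(g*(g + 6)*(g - 3*I), g*(g + 6)) = g^2 + 6*g
(3) = gcd((v - 8)*(v - 4)*(v + 5), (v - 6)*(v + 5)) = v + 5
(4) = gcd((b - 4)*(b - 3), (b - 4)*(b - 1)) = b - 4
(5) = gcd((r - 5)*(r + 3)*(r + 7), (r - 4)*(r + 3)*(r + 5)) = r + 3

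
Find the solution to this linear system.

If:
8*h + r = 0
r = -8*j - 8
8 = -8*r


Then:
h = 1/8
j = -7/8
r = -1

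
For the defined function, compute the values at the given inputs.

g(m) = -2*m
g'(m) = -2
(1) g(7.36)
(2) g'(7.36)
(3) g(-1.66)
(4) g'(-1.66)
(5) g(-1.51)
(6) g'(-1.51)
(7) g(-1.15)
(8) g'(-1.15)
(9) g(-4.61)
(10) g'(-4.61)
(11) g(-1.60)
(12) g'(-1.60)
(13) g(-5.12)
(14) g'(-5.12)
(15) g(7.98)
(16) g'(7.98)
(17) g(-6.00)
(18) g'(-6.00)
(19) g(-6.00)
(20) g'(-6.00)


(1) = -14.72
(2) = -2.00
(3) = 3.32
(4) = -2.00
(5) = 3.02
(6) = -2.00
(7) = 2.30
(8) = -2.00
(9) = 9.22
(10) = -2.00
(11) = 3.20
(12) = -2.00
(13) = 10.24
(14) = -2.00
(15) = -15.96
(16) = -2.00
(17) = 12.00
(18) = -2.00
(19) = 12.00
(20) = -2.00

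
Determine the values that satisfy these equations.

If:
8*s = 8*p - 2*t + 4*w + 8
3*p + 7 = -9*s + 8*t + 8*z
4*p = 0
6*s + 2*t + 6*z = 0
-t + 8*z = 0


Then:
p = 0
s = -11/45
t = 8/15
w = -20/9
z = 1/15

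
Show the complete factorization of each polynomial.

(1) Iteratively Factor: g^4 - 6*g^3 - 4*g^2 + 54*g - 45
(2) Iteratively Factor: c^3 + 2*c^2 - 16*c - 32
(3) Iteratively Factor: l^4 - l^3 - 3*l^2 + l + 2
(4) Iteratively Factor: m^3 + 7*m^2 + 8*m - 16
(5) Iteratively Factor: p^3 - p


(1) = (g - 5)*(g^3 - g^2 - 9*g + 9) = (g - 5)*(g + 3)*(g^2 - 4*g + 3) = (g - 5)*(g - 1)*(g + 3)*(g - 3)
(2) = (c + 2)*(c^2 - 16) = (c + 2)*(c + 4)*(c - 4)
(3) = (l + 1)*(l^3 - 2*l^2 - l + 2) = (l - 1)*(l + 1)*(l^2 - l - 2) = (l - 2)*(l - 1)*(l + 1)*(l + 1)
(4) = (m + 4)*(m^2 + 3*m - 4) = (m + 4)^2*(m - 1)
(5) = (p + 1)*(p^2 - p) = (p - 1)*(p + 1)*(p)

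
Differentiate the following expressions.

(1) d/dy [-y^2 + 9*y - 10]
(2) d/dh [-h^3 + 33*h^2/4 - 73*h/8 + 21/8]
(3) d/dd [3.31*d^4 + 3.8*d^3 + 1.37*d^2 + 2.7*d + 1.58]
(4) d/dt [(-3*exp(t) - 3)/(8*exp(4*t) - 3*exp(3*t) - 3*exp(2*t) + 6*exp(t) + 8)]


(1) = 9 - 2*y
(2) = -3*h^2 + 33*h/2 - 73/8
(3) = 13.24*d^3 + 11.4*d^2 + 2.74*d + 2.7
(4) = 3*((exp(t) + 1)*(32*exp(3*t) - 9*exp(2*t) - 6*exp(t) + 6) - 8*exp(4*t) + 3*exp(3*t) + 3*exp(2*t) - 6*exp(t) - 8)*exp(t)/(8*exp(4*t) - 3*exp(3*t) - 3*exp(2*t) + 6*exp(t) + 8)^2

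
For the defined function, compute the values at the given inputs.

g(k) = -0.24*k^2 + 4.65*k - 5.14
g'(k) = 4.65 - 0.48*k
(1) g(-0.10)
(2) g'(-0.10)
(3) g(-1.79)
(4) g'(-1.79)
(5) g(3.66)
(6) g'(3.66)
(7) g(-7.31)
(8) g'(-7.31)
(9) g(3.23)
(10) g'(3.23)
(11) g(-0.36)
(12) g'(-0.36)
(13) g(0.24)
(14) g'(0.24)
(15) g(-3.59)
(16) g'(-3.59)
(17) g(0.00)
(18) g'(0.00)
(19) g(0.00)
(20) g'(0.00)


(1) = -5.61
(2) = 4.70
(3) = -14.23
(4) = 5.51
(5) = 8.66
(6) = 2.89
(7) = -51.96
(8) = 8.16
(9) = 7.38
(10) = 3.10
(11) = -6.85
(12) = 4.82
(13) = -4.04
(14) = 4.53
(15) = -24.93
(16) = 6.37
(17) = -5.14
(18) = 4.65
(19) = -5.14
(20) = 4.65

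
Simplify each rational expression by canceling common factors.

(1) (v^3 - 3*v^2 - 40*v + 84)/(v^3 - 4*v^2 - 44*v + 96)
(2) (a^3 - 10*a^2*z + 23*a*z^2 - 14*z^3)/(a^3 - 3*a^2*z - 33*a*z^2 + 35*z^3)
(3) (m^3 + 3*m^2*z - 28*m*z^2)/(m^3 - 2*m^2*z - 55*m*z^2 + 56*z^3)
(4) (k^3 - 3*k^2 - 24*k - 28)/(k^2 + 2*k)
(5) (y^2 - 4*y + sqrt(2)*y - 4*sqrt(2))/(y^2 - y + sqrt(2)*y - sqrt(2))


(1) = (v - 7)/(v - 8)
(2) = (a - 2*z)/(a + 5*z)
(3) = (m^2 - 4*m*z)/(m^2 - 9*m*z + 8*z^2)
(4) = (k^2 - 5*k - 14)/k
(5) = (y - 4)/(y - 1)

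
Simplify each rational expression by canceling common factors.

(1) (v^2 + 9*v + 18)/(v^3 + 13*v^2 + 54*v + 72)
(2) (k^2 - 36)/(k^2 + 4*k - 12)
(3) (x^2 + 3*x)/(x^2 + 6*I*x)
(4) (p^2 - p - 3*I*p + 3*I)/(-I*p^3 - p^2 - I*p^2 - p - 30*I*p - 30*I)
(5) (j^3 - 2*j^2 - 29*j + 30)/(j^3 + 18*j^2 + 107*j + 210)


(1) = 1/(v + 4)
(2) = (k - 6)/(k - 2)
(3) = (x + 3)/(x + 6*I)
(4) = (I*p^2 + p*(3 - I) - 3)/(p^3 + p^2*(1 - I) + p*(30 - I) + 30)
(5) = (j^2 - 7*j + 6)/(j^2 + 13*j + 42)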